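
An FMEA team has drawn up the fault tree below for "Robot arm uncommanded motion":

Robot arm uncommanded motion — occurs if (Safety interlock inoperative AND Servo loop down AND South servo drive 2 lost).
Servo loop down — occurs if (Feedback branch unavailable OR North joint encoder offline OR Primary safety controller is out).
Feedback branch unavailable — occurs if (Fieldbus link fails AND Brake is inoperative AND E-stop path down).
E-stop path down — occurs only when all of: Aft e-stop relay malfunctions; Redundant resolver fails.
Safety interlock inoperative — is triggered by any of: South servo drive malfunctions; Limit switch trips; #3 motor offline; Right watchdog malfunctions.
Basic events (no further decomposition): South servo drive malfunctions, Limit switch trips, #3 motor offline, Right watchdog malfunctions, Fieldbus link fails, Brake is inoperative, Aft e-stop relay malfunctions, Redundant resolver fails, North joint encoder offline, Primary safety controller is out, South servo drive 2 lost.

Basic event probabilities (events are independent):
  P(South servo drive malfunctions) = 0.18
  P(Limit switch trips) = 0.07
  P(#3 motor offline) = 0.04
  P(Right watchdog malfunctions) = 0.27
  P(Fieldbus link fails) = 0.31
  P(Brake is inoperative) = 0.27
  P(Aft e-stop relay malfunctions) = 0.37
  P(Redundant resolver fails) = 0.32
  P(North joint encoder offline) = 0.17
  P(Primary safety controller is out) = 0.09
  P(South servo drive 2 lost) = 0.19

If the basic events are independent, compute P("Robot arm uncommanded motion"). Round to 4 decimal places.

0.0223

P(Safety interlock inoperative) [OR] = 1 − (1−0.18) × (1−0.07) × (1−0.04) × (1−0.27) = 0.465570
P(E-stop path down) [AND] = 0.37 × 0.32 = 0.118400
P(Feedback branch unavailable) [AND] = 0.31 × 0.27 × 0.118400 = 0.009910
P(Servo loop down) [OR] = 1 − (1−0.009910) × (1−0.17) × (1−0.09) = 0.252185
P(Robot arm uncommanded motion) [AND] = 0.465570 × 0.252185 × 0.19 = 0.022308
Rounded to 4 decimal places: P(Robot arm uncommanded motion) ≈ 0.0223.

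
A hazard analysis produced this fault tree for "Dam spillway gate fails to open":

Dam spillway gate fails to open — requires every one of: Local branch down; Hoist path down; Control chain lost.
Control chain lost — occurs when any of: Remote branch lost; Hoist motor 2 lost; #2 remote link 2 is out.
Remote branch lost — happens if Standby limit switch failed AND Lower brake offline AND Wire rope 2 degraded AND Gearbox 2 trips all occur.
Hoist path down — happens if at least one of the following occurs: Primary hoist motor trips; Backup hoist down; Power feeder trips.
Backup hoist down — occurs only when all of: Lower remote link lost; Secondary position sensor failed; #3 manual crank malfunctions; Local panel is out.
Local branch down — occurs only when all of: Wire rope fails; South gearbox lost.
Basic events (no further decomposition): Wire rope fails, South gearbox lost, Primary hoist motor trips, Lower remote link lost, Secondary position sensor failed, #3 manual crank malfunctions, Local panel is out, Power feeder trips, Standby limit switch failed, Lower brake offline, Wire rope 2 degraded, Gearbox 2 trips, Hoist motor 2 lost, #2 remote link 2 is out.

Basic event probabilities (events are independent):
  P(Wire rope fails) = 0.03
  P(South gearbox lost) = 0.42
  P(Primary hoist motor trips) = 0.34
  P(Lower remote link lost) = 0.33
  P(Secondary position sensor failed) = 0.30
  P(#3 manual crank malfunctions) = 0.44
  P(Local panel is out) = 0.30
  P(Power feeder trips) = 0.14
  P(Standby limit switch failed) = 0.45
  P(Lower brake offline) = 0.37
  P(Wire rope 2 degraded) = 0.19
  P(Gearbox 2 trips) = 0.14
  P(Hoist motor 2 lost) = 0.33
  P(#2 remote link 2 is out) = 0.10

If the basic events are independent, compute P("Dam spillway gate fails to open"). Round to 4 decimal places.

0.0022

P(Local branch down) [AND] = 0.03 × 0.42 = 0.012600
P(Backup hoist down) [AND] = 0.33 × 0.30 × 0.44 × 0.30 = 0.013068
P(Hoist path down) [OR] = 1 − (1−0.34) × (1−0.013068) × (1−0.14) = 0.439817
P(Remote branch lost) [AND] = 0.45 × 0.37 × 0.19 × 0.14 = 0.004429
P(Control chain lost) [OR] = 1 − (1−0.004429) × (1−0.33) × (1−0.10) = 0.399671
P(Dam spillway gate fails to open) [AND] = 0.012600 × 0.439817 × 0.399671 = 0.002215
Rounded to 4 decimal places: P(Dam spillway gate fails to open) ≈ 0.0022.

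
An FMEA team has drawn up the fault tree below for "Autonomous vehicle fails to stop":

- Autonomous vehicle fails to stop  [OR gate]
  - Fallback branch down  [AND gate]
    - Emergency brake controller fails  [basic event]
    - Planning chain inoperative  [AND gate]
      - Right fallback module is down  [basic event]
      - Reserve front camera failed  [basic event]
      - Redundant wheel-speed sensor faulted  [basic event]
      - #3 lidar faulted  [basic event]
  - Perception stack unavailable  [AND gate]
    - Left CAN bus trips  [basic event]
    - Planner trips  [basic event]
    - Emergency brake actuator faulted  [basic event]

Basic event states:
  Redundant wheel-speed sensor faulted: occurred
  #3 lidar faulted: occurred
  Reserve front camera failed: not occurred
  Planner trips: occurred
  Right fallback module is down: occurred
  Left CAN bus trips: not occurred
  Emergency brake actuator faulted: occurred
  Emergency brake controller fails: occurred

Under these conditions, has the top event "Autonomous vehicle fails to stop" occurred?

No

Planning chain inoperative [AND]: Right fallback module is down=occurs, Reserve front camera failed=not, Redundant wheel-speed sensor faulted=occurs, #3 lidar faulted=occurs → not all inputs occur → does not occur.
Fallback branch down [AND]: Emergency brake controller fails=occurs, Planning chain inoperative=not → not all inputs occur → does not occur.
Perception stack unavailable [AND]: Left CAN bus trips=not, Planner trips=occurs, Emergency brake actuator faulted=occurs → not all inputs occur → does not occur.
Autonomous vehicle fails to stop [OR]: Fallback branch down=not, Perception stack unavailable=not → no input occurs → does not occur.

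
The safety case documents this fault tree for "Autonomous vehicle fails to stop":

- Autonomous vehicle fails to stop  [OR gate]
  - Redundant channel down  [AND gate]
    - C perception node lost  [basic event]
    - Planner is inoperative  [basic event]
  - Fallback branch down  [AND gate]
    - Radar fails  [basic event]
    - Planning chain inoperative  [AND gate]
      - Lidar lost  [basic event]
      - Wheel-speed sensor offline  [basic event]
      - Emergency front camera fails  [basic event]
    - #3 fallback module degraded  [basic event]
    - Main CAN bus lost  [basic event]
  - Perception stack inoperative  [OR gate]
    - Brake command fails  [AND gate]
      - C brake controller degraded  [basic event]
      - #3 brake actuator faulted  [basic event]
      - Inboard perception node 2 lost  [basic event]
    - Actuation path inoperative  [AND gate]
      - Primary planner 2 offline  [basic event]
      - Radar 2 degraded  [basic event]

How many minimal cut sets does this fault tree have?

4

Redundant channel down [AND]: one cut set from each child combined → 1 × 1 = 1 cut set(s).
Planning chain inoperative [AND]: one cut set from each child combined → 1 × 1 × 1 = 1 cut set(s).
Fallback branch down [AND]: one cut set from each child combined → 1 × 1 × 1 × 1 = 1 cut set(s).
Brake command fails [AND]: one cut set from each child combined → 1 × 1 × 1 = 1 cut set(s).
Actuation path inoperative [AND]: one cut set from each child combined → 1 × 1 = 1 cut set(s).
Perception stack inoperative [OR]: union of children's cut sets → 2 cut set(s).
Autonomous vehicle fails to stop [OR]: union of children's cut sets → 4 cut set(s).
Minimal cut sets: {C perception node lost, Planner is inoperative}; {#3 fallback module degraded, Emergency front camera fails, Lidar lost, Main CAN bus lost, Radar fails, Wheel-speed sensor offline}; {#3 brake actuator faulted, C brake controller degraded, Inboard perception node 2 lost}; {Primary planner 2 offline, Radar 2 degraded}.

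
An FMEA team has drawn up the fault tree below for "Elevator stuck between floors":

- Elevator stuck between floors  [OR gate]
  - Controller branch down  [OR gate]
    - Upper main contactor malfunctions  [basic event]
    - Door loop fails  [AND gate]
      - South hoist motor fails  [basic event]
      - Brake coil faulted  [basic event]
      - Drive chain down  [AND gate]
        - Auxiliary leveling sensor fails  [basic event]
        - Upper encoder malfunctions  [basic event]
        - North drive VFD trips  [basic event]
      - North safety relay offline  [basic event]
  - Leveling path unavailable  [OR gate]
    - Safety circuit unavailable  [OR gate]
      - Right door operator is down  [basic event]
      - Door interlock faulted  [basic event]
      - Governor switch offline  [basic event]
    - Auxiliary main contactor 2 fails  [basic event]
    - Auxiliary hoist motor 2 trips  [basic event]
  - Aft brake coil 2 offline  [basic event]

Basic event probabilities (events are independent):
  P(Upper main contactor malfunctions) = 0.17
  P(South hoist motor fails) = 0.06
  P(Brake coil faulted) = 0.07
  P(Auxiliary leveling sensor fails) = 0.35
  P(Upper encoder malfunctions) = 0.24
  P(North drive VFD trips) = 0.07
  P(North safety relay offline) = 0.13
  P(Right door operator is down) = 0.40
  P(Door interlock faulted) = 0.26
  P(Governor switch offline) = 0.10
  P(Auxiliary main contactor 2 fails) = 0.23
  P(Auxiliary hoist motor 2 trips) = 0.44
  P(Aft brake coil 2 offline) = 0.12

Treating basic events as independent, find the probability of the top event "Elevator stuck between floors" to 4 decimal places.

P(Drive chain down) [AND] = 0.35 × 0.24 × 0.07 = 0.005880
P(Door loop fails) [AND] = 0.06 × 0.07 × 0.005880 × 0.13 = 0.000003
P(Controller branch down) [OR] = 1 − (1−0.17) × (1−0.000003) = 0.170002
P(Safety circuit unavailable) [OR] = 1 − (1−0.40) × (1−0.26) × (1−0.10) = 0.600400
P(Leveling path unavailable) [OR] = 1 − (1−0.600400) × (1−0.23) × (1−0.44) = 0.827692
P(Elevator stuck between floors) [OR] = 1 − (1−0.170002) × (1−0.827692) × (1−0.12) = 0.874147
Rounded to 4 decimal places: P(Elevator stuck between floors) ≈ 0.8741.

0.8741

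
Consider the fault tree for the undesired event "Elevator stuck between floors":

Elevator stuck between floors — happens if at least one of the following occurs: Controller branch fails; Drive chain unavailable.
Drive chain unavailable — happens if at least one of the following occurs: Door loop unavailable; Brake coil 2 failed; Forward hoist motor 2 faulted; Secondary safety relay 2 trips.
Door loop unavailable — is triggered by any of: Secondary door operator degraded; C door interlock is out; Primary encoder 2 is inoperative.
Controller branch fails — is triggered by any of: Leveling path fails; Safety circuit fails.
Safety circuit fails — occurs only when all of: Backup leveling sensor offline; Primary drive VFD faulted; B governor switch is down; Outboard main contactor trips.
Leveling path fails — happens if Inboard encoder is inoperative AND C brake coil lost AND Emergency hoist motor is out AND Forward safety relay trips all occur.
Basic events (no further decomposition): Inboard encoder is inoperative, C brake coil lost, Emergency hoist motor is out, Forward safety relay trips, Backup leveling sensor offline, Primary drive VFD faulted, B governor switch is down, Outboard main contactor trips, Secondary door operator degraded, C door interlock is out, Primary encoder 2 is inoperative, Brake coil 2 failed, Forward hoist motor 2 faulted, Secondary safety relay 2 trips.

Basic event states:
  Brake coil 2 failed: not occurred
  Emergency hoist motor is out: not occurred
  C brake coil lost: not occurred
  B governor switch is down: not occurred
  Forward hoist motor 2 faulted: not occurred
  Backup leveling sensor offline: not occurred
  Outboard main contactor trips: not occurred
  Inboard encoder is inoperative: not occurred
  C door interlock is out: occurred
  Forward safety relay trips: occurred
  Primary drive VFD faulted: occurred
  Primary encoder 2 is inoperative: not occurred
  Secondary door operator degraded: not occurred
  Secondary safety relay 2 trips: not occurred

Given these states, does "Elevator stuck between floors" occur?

Leveling path fails [AND]: Inboard encoder is inoperative=not, C brake coil lost=not, Emergency hoist motor is out=not, Forward safety relay trips=occurs → not all inputs occur → does not occur.
Safety circuit fails [AND]: Backup leveling sensor offline=not, Primary drive VFD faulted=occurs, B governor switch is down=not, Outboard main contactor trips=not → not all inputs occur → does not occur.
Controller branch fails [OR]: Leveling path fails=not, Safety circuit fails=not → no input occurs → does not occur.
Door loop unavailable [OR]: Secondary door operator degraded=not, C door interlock is out=occurs, Primary encoder 2 is inoperative=not → at least one input occurs → occurs.
Drive chain unavailable [OR]: Door loop unavailable=occurs, Brake coil 2 failed=not, Forward hoist motor 2 faulted=not, Secondary safety relay 2 trips=not → at least one input occurs → occurs.
Elevator stuck between floors [OR]: Controller branch fails=not, Drive chain unavailable=occurs → at least one input occurs → occurs.

Yes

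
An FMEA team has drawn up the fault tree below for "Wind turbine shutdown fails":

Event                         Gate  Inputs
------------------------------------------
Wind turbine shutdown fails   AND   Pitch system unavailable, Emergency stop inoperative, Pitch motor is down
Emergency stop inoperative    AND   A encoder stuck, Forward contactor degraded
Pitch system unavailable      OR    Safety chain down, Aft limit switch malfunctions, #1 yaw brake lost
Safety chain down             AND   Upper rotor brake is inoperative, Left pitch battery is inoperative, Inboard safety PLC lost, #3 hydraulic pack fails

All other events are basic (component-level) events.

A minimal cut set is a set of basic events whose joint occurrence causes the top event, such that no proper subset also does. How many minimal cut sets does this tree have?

3

Safety chain down [AND]: one cut set from each child combined → 1 × 1 × 1 × 1 = 1 cut set(s).
Pitch system unavailable [OR]: union of children's cut sets → 3 cut set(s).
Emergency stop inoperative [AND]: one cut set from each child combined → 1 × 1 = 1 cut set(s).
Wind turbine shutdown fails [AND]: one cut set from each child combined → 3 × 1 × 1 = 3 cut set(s).
Minimal cut sets: {#3 hydraulic pack fails, A encoder stuck, Forward contactor degraded, Inboard safety PLC lost, Left pitch battery is inoperative, Pitch motor is down, Upper rotor brake is inoperative}; {A encoder stuck, Aft limit switch malfunctions, Forward contactor degraded, Pitch motor is down}; {#1 yaw brake lost, A encoder stuck, Forward contactor degraded, Pitch motor is down}.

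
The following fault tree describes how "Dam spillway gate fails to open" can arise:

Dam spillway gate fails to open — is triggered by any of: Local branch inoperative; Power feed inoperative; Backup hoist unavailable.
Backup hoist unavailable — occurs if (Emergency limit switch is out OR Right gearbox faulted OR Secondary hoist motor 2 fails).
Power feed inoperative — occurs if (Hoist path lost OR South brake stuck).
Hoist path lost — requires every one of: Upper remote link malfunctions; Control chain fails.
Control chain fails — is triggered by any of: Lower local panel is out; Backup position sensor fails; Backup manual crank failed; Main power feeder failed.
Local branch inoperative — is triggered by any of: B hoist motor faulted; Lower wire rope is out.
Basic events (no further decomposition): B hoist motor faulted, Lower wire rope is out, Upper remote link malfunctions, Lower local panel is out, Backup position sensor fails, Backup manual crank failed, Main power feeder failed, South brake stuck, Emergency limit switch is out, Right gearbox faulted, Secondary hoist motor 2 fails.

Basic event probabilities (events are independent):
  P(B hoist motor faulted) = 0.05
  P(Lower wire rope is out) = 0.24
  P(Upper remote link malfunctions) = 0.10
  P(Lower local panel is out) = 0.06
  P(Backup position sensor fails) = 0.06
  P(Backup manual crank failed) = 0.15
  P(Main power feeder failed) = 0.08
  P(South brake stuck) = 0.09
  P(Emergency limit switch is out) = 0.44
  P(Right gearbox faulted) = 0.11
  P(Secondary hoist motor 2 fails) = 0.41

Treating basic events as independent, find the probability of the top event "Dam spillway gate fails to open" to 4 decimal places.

P(Local branch inoperative) [OR] = 1 − (1−0.05) × (1−0.24) = 0.278000
P(Control chain fails) [OR] = 1 − (1−0.06) × (1−0.06) × (1−0.15) × (1−0.08) = 0.309025
P(Hoist path lost) [AND] = 0.10 × 0.309025 = 0.030903
P(Power feed inoperative) [OR] = 1 − (1−0.030903) × (1−0.09) = 0.118122
P(Backup hoist unavailable) [OR] = 1 − (1−0.44) × (1−0.11) × (1−0.41) = 0.705944
P(Dam spillway gate fails to open) [OR] = 1 − (1−0.278000) × (1−0.118122) × (1−0.705944) = 0.812770
Rounded to 4 decimal places: P(Dam spillway gate fails to open) ≈ 0.8128.

0.8128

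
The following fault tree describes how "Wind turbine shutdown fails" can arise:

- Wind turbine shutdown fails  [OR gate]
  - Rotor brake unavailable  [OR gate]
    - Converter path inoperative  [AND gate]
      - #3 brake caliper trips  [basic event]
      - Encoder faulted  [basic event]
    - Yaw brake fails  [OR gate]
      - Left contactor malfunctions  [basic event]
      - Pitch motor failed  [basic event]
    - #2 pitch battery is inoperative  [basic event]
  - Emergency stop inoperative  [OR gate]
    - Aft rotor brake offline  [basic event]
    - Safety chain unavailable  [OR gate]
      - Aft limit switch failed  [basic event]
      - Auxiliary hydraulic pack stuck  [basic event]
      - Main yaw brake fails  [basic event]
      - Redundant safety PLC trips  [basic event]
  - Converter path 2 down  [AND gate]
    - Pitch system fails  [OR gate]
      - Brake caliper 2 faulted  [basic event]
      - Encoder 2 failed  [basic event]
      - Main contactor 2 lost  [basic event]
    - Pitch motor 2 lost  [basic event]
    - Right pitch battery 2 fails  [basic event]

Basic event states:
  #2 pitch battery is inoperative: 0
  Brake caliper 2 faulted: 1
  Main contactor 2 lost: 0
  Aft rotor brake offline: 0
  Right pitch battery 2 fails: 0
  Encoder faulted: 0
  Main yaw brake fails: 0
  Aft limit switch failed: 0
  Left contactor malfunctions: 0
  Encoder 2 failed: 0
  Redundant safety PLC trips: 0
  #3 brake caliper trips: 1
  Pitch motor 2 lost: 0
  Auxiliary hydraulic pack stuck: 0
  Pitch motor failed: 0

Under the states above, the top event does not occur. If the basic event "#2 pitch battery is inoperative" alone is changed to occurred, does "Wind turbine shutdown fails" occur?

Counterfactual: set "#2 pitch battery is inoperative" to occurred.
Converter path inoperative [AND]: #3 brake caliper trips=occurs, Encoder faulted=not → not all inputs occur → does not occur.
Yaw brake fails [OR]: Left contactor malfunctions=not, Pitch motor failed=not → no input occurs → does not occur.
Rotor brake unavailable [OR]: Converter path inoperative=not, Yaw brake fails=not, #2 pitch battery is inoperative=occurs → at least one input occurs → occurs.
Safety chain unavailable [OR]: Aft limit switch failed=not, Auxiliary hydraulic pack stuck=not, Main yaw brake fails=not, Redundant safety PLC trips=not → no input occurs → does not occur.
Emergency stop inoperative [OR]: Aft rotor brake offline=not, Safety chain unavailable=not → no input occurs → does not occur.
Pitch system fails [OR]: Brake caliper 2 faulted=occurs, Encoder 2 failed=not, Main contactor 2 lost=not → at least one input occurs → occurs.
Converter path 2 down [AND]: Pitch system fails=occurs, Pitch motor 2 lost=not, Right pitch battery 2 fails=not → not all inputs occur → does not occur.
Wind turbine shutdown fails [OR]: Rotor brake unavailable=occurs, Emergency stop inoperative=not, Converter path 2 down=not → at least one input occurs → occurs.

Yes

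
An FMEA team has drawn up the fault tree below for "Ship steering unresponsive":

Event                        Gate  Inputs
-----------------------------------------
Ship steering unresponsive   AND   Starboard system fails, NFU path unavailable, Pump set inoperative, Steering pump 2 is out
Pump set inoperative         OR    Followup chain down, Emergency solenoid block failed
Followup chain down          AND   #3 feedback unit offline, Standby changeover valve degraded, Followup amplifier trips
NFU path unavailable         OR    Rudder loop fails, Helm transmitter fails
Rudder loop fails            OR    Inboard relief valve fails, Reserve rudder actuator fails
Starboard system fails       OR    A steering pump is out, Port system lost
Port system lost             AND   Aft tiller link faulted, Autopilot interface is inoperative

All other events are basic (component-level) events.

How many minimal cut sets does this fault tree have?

12

Port system lost [AND]: one cut set from each child combined → 1 × 1 = 1 cut set(s).
Starboard system fails [OR]: union of children's cut sets → 2 cut set(s).
Rudder loop fails [OR]: union of children's cut sets → 2 cut set(s).
NFU path unavailable [OR]: union of children's cut sets → 3 cut set(s).
Followup chain down [AND]: one cut set from each child combined → 1 × 1 × 1 = 1 cut set(s).
Pump set inoperative [OR]: union of children's cut sets → 2 cut set(s).
Ship steering unresponsive [AND]: one cut set from each child combined → 2 × 3 × 2 × 1 = 12 cut set(s).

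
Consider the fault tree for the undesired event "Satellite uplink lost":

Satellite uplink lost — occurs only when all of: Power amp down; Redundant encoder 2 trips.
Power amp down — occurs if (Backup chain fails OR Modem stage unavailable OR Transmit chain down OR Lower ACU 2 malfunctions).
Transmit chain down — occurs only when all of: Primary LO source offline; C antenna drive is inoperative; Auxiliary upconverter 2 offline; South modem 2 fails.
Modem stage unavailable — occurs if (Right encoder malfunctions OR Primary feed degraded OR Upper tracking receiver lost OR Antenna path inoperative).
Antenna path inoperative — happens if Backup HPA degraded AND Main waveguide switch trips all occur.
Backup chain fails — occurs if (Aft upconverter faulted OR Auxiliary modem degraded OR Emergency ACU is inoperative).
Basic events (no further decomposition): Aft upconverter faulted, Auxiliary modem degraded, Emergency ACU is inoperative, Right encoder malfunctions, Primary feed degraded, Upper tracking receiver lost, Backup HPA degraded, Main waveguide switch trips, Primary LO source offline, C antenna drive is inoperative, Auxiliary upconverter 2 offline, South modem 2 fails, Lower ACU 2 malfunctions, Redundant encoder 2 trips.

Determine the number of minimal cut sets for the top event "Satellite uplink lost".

9

Backup chain fails [OR]: union of children's cut sets → 3 cut set(s).
Antenna path inoperative [AND]: one cut set from each child combined → 1 × 1 = 1 cut set(s).
Modem stage unavailable [OR]: union of children's cut sets → 4 cut set(s).
Transmit chain down [AND]: one cut set from each child combined → 1 × 1 × 1 × 1 = 1 cut set(s).
Power amp down [OR]: union of children's cut sets → 9 cut set(s).
Satellite uplink lost [AND]: one cut set from each child combined → 9 × 1 = 9 cut set(s).
Minimal cut sets: {Aft upconverter faulted, Redundant encoder 2 trips}; {Auxiliary modem degraded, Redundant encoder 2 trips}; {Emergency ACU is inoperative, Redundant encoder 2 trips}; {Redundant encoder 2 trips, Right encoder malfunctions}; {Primary feed degraded, Redundant encoder 2 trips}; {Redundant encoder 2 trips, Upper tracking receiver lost}; {Backup HPA degraded, Main waveguide switch trips, Redundant encoder 2 trips}; {Auxiliary upconverter 2 offline, C antenna drive is inoperative, Primary LO source offline, Redundant encoder 2 trips, South modem 2 fails}; {Lower ACU 2 malfunctions, Redundant encoder 2 trips}.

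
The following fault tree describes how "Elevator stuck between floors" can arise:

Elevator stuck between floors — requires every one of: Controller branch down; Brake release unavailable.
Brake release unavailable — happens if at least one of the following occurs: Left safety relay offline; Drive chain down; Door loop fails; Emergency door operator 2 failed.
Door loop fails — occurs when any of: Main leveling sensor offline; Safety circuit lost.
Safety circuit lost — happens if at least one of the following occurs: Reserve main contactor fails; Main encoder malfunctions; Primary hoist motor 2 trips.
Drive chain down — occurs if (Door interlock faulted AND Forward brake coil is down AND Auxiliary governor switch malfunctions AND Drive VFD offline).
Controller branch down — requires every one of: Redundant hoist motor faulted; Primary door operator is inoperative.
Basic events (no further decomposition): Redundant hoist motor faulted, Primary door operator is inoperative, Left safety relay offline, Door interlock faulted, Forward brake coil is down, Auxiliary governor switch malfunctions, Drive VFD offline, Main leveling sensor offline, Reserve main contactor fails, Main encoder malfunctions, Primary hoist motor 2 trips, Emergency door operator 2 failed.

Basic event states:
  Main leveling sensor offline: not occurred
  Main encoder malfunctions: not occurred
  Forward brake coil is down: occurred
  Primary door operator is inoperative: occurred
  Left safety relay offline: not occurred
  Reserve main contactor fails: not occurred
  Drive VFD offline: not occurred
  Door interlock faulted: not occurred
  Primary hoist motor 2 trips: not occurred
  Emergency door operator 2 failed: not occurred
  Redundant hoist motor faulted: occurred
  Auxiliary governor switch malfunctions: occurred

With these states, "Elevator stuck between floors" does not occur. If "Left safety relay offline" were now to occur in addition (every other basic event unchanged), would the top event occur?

Counterfactual: set "Left safety relay offline" to occurred.
Controller branch down [AND]: Redundant hoist motor faulted=occurs, Primary door operator is inoperative=occurs → all inputs occur → occurs.
Drive chain down [AND]: Door interlock faulted=not, Forward brake coil is down=occurs, Auxiliary governor switch malfunctions=occurs, Drive VFD offline=not → not all inputs occur → does not occur.
Safety circuit lost [OR]: Reserve main contactor fails=not, Main encoder malfunctions=not, Primary hoist motor 2 trips=not → no input occurs → does not occur.
Door loop fails [OR]: Main leveling sensor offline=not, Safety circuit lost=not → no input occurs → does not occur.
Brake release unavailable [OR]: Left safety relay offline=occurs, Drive chain down=not, Door loop fails=not, Emergency door operator 2 failed=not → at least one input occurs → occurs.
Elevator stuck between floors [AND]: Controller branch down=occurs, Brake release unavailable=occurs → all inputs occur → occurs.

Yes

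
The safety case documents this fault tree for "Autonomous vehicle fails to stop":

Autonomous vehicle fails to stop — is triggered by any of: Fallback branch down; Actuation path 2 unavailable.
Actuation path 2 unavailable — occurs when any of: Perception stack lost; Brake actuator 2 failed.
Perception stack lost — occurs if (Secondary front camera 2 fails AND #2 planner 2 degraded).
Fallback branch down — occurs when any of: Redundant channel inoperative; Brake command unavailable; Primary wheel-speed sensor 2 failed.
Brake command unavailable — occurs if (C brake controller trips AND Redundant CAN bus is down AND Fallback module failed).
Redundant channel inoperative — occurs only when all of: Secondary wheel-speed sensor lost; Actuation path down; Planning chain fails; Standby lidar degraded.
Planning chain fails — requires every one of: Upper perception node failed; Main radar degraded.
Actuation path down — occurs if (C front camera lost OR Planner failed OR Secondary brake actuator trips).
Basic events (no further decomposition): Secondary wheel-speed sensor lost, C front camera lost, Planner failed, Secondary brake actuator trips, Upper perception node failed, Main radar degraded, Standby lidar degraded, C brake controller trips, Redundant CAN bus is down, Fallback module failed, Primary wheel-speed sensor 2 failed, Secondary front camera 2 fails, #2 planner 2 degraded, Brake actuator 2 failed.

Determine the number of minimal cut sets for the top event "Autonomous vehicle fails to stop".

7

Actuation path down [OR]: union of children's cut sets → 3 cut set(s).
Planning chain fails [AND]: one cut set from each child combined → 1 × 1 = 1 cut set(s).
Redundant channel inoperative [AND]: one cut set from each child combined → 1 × 3 × 1 × 1 = 3 cut set(s).
Brake command unavailable [AND]: one cut set from each child combined → 1 × 1 × 1 = 1 cut set(s).
Fallback branch down [OR]: union of children's cut sets → 5 cut set(s).
Perception stack lost [AND]: one cut set from each child combined → 1 × 1 = 1 cut set(s).
Actuation path 2 unavailable [OR]: union of children's cut sets → 2 cut set(s).
Autonomous vehicle fails to stop [OR]: union of children's cut sets → 7 cut set(s).
Minimal cut sets: {C front camera lost, Main radar degraded, Secondary wheel-speed sensor lost, Standby lidar degraded, Upper perception node failed}; {Main radar degraded, Planner failed, Secondary wheel-speed sensor lost, Standby lidar degraded, Upper perception node failed}; {Main radar degraded, Secondary brake actuator trips, Secondary wheel-speed sensor lost, Standby lidar degraded, Upper perception node failed}; {C brake controller trips, Fallback module failed, Redundant CAN bus is down}; {Primary wheel-speed sensor 2 failed}; {#2 planner 2 degraded, Secondary front camera 2 fails}; {Brake actuator 2 failed}.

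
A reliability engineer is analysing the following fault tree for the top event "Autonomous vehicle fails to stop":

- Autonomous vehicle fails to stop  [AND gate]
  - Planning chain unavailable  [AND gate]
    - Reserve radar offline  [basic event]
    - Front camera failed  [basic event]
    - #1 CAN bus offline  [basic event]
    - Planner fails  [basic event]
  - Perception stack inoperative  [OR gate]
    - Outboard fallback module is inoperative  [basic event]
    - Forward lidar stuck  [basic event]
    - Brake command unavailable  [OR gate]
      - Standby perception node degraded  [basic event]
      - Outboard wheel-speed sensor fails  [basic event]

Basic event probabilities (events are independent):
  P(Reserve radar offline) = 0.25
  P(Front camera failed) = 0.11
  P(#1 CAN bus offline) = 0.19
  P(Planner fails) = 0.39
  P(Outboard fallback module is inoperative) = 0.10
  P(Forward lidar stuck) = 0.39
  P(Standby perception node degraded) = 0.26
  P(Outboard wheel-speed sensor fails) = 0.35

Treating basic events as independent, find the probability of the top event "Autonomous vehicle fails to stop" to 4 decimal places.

P(Planning chain unavailable) [AND] = 0.25 × 0.11 × 0.19 × 0.39 = 0.002038
P(Brake command unavailable) [OR] = 1 − (1−0.26) × (1−0.35) = 0.519000
P(Perception stack inoperative) [OR] = 1 − (1−0.10) × (1−0.39) × (1−0.519000) = 0.735931
P(Autonomous vehicle fails to stop) [AND] = 0.002038 × 0.735931 = 0.001500
Rounded to 4 decimal places: P(Autonomous vehicle fails to stop) ≈ 0.0015.

0.0015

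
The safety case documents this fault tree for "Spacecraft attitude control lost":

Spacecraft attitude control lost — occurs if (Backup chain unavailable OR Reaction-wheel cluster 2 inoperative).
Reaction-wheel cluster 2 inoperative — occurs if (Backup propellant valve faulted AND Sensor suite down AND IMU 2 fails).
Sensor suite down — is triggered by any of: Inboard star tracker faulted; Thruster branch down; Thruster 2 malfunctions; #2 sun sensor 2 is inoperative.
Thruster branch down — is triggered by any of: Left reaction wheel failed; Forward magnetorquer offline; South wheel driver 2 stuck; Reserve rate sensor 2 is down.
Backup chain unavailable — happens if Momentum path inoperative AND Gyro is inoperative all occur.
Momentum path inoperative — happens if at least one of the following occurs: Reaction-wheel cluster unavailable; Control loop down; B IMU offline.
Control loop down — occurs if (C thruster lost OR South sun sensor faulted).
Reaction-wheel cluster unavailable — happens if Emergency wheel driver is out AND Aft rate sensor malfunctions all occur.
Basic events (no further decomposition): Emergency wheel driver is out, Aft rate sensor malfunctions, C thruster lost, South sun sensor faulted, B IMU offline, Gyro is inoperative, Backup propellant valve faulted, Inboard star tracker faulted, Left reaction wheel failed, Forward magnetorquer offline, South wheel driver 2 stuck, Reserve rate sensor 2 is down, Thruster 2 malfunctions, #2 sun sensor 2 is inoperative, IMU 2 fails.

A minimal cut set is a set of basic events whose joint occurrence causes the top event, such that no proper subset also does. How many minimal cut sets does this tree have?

Reaction-wheel cluster unavailable [AND]: one cut set from each child combined → 1 × 1 = 1 cut set(s).
Control loop down [OR]: union of children's cut sets → 2 cut set(s).
Momentum path inoperative [OR]: union of children's cut sets → 4 cut set(s).
Backup chain unavailable [AND]: one cut set from each child combined → 4 × 1 = 4 cut set(s).
Thruster branch down [OR]: union of children's cut sets → 4 cut set(s).
Sensor suite down [OR]: union of children's cut sets → 7 cut set(s).
Reaction-wheel cluster 2 inoperative [AND]: one cut set from each child combined → 1 × 7 × 1 = 7 cut set(s).
Spacecraft attitude control lost [OR]: union of children's cut sets → 11 cut set(s).

11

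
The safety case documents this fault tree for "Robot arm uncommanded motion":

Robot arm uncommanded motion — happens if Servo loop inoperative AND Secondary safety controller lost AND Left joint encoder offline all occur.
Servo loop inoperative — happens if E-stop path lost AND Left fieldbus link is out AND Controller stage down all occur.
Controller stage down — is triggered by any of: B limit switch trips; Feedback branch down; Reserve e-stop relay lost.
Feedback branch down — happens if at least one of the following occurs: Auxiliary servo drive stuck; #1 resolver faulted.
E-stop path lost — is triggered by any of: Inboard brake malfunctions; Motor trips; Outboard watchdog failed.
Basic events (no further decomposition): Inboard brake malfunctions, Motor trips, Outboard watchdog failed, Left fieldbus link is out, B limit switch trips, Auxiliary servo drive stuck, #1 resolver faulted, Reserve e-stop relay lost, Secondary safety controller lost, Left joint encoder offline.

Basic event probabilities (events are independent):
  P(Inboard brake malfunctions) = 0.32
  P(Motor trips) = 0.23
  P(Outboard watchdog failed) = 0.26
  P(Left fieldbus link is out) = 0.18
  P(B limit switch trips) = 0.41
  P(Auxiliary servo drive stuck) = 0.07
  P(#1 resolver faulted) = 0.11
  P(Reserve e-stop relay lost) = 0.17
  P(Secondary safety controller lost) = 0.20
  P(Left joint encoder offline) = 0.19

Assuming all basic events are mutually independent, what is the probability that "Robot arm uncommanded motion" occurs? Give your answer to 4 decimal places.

P(E-stop path lost) [OR] = 1 − (1−0.32) × (1−0.23) × (1−0.26) = 0.612536
P(Feedback branch down) [OR] = 1 − (1−0.07) × (1−0.11) = 0.172300
P(Controller stage down) [OR] = 1 − (1−0.41) × (1−0.172300) × (1−0.17) = 0.594675
P(Servo loop inoperative) [AND] = 0.612536 × 0.18 × 0.594675 = 0.065567
P(Robot arm uncommanded motion) [AND] = 0.065567 × 0.20 × 0.19 = 0.002492
Rounded to 4 decimal places: P(Robot arm uncommanded motion) ≈ 0.0025.

0.0025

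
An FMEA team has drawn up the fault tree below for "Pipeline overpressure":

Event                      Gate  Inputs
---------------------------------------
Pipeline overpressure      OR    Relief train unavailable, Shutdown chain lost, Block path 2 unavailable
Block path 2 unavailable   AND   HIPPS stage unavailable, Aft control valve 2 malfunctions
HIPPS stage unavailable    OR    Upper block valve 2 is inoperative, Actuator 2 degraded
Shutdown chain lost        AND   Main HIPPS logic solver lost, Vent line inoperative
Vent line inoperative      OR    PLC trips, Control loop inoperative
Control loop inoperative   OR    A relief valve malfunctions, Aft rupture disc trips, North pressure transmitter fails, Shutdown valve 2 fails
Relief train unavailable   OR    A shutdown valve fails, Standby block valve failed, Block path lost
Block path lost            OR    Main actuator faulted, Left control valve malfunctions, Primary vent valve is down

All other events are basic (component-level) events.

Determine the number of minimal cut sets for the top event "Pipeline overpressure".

12

Block path lost [OR]: union of children's cut sets → 3 cut set(s).
Relief train unavailable [OR]: union of children's cut sets → 5 cut set(s).
Control loop inoperative [OR]: union of children's cut sets → 4 cut set(s).
Vent line inoperative [OR]: union of children's cut sets → 5 cut set(s).
Shutdown chain lost [AND]: one cut set from each child combined → 1 × 5 = 5 cut set(s).
HIPPS stage unavailable [OR]: union of children's cut sets → 2 cut set(s).
Block path 2 unavailable [AND]: one cut set from each child combined → 2 × 1 = 2 cut set(s).
Pipeline overpressure [OR]: union of children's cut sets → 12 cut set(s).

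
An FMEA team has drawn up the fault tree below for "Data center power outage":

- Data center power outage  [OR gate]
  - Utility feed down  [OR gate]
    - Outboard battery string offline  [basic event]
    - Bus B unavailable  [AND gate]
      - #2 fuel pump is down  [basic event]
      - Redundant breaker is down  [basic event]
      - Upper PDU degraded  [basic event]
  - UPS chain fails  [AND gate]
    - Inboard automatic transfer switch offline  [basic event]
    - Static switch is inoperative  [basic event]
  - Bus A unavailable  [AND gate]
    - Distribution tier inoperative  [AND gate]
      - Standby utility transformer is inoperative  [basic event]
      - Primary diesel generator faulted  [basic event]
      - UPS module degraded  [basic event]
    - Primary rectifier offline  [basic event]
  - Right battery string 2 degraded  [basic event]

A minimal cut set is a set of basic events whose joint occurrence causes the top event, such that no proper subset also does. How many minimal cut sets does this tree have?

Bus B unavailable [AND]: one cut set from each child combined → 1 × 1 × 1 = 1 cut set(s).
Utility feed down [OR]: union of children's cut sets → 2 cut set(s).
UPS chain fails [AND]: one cut set from each child combined → 1 × 1 = 1 cut set(s).
Distribution tier inoperative [AND]: one cut set from each child combined → 1 × 1 × 1 = 1 cut set(s).
Bus A unavailable [AND]: one cut set from each child combined → 1 × 1 = 1 cut set(s).
Data center power outage [OR]: union of children's cut sets → 5 cut set(s).
Minimal cut sets: {Outboard battery string offline}; {#2 fuel pump is down, Redundant breaker is down, Upper PDU degraded}; {Inboard automatic transfer switch offline, Static switch is inoperative}; {Primary diesel generator faulted, Primary rectifier offline, Standby utility transformer is inoperative, UPS module degraded}; {Right battery string 2 degraded}.

5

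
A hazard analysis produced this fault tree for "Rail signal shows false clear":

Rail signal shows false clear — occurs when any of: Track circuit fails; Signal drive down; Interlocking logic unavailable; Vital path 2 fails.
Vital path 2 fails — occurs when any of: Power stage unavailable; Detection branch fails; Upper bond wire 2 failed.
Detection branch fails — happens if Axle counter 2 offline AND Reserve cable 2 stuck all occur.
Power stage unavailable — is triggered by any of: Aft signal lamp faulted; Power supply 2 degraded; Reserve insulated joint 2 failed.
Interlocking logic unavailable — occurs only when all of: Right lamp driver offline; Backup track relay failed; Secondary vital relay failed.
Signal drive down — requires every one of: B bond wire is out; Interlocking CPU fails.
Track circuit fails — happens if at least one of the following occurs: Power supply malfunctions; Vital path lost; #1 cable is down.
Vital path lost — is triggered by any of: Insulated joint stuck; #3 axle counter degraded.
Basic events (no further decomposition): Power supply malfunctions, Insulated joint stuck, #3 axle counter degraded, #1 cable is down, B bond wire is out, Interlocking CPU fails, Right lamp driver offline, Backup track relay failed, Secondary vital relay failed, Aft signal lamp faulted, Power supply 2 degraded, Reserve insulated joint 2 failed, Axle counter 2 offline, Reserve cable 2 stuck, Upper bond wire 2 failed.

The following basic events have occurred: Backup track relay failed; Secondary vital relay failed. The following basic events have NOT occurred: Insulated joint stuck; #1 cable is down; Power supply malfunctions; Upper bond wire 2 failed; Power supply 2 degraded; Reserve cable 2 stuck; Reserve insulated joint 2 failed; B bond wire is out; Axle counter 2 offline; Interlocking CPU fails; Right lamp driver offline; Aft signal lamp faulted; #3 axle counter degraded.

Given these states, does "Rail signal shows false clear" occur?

No

Vital path lost [OR]: Insulated joint stuck=not, #3 axle counter degraded=not → no input occurs → does not occur.
Track circuit fails [OR]: Power supply malfunctions=not, Vital path lost=not, #1 cable is down=not → no input occurs → does not occur.
Signal drive down [AND]: B bond wire is out=not, Interlocking CPU fails=not → not all inputs occur → does not occur.
Interlocking logic unavailable [AND]: Right lamp driver offline=not, Backup track relay failed=occurs, Secondary vital relay failed=occurs → not all inputs occur → does not occur.
Power stage unavailable [OR]: Aft signal lamp faulted=not, Power supply 2 degraded=not, Reserve insulated joint 2 failed=not → no input occurs → does not occur.
Detection branch fails [AND]: Axle counter 2 offline=not, Reserve cable 2 stuck=not → not all inputs occur → does not occur.
Vital path 2 fails [OR]: Power stage unavailable=not, Detection branch fails=not, Upper bond wire 2 failed=not → no input occurs → does not occur.
Rail signal shows false clear [OR]: Track circuit fails=not, Signal drive down=not, Interlocking logic unavailable=not, Vital path 2 fails=not → no input occurs → does not occur.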